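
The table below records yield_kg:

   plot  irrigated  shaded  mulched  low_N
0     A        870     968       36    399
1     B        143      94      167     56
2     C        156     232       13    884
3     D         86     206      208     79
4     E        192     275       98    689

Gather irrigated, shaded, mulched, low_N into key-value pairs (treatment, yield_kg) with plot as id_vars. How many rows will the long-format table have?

5 plot values × 4 melted columns = 20 rows.

20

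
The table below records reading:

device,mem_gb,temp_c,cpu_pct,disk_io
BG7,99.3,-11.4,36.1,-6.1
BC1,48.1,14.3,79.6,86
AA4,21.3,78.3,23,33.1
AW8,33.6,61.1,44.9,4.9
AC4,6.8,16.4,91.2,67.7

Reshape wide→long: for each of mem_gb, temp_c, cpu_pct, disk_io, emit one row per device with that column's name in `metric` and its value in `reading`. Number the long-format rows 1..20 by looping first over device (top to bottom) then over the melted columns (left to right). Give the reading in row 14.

61.1

20 rows total (5 × 4). Row 14: index ⌊(14-1)/4⌋ = 3 into device → AW8; (14-1) mod 4 = 1 into the melted columns → temp_c.
So row 14 is (AW8, temp_c, 61.1); reading = 61.1.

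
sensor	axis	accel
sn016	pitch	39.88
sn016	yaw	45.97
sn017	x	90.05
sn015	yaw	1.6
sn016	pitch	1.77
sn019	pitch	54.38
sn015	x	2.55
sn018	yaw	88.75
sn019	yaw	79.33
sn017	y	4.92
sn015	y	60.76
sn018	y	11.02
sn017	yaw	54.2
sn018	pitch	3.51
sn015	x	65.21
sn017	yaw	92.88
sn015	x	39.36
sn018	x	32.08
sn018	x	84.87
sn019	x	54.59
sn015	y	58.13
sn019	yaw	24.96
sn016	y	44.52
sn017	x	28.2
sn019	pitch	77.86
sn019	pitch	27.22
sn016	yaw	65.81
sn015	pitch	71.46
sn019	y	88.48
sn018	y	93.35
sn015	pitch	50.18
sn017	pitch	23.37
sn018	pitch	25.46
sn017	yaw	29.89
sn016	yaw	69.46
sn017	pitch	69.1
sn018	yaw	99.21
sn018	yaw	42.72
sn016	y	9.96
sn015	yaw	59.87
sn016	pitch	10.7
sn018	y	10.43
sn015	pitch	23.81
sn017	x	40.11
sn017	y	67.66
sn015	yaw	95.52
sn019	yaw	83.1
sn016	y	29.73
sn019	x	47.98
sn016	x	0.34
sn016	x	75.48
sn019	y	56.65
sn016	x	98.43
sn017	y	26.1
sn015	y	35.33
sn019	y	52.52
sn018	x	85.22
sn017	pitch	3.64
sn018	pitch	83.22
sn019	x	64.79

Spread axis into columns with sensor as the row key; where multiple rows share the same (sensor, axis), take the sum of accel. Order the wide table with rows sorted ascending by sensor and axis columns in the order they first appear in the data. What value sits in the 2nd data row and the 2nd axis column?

181.24

With rows sorted ascending by sensor, row 2 is sensor=sn016. axis columns in first-appearance order: pitch, yaw, x, y; column 2 is yaw.
Long rows with sensor=sn016, axis=yaw: 45.97 + 65.81 + 69.46 = 181.24.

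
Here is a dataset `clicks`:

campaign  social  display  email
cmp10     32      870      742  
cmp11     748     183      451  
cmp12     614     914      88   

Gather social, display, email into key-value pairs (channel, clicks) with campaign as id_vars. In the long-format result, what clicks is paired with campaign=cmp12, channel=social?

Unpivoting turns each (campaign, wide-column) pair into one long row.
The wide cell at row cmp12, column social holds 614, so the long row (cmp12, social) has clicks=614.

614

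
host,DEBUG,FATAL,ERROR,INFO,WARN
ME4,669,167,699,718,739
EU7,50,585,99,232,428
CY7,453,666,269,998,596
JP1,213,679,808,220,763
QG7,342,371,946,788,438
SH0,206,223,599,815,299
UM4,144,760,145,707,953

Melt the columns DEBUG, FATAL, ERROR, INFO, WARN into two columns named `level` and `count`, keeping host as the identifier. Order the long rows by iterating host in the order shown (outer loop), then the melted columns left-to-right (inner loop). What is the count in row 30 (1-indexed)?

299

35 rows total (7 × 5). Row 30: index ⌊(30-1)/5⌋ = 5 into host → SH0; (30-1) mod 5 = 4 into the melted columns → WARN.
So row 30 is (SH0, WARN, 299); count = 299.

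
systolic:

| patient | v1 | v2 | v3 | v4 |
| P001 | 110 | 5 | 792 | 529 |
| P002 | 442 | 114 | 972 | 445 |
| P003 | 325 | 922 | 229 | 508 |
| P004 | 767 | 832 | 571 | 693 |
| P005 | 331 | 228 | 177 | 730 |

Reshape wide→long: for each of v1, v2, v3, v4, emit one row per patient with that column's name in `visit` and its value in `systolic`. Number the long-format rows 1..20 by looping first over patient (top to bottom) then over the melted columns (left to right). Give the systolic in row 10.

20 rows total (5 × 4). Row 10: index ⌊(10-1)/4⌋ = 2 into patient → P003; (10-1) mod 4 = 1 into the melted columns → v2.
So row 10 is (P003, v2, 922); systolic = 922.

922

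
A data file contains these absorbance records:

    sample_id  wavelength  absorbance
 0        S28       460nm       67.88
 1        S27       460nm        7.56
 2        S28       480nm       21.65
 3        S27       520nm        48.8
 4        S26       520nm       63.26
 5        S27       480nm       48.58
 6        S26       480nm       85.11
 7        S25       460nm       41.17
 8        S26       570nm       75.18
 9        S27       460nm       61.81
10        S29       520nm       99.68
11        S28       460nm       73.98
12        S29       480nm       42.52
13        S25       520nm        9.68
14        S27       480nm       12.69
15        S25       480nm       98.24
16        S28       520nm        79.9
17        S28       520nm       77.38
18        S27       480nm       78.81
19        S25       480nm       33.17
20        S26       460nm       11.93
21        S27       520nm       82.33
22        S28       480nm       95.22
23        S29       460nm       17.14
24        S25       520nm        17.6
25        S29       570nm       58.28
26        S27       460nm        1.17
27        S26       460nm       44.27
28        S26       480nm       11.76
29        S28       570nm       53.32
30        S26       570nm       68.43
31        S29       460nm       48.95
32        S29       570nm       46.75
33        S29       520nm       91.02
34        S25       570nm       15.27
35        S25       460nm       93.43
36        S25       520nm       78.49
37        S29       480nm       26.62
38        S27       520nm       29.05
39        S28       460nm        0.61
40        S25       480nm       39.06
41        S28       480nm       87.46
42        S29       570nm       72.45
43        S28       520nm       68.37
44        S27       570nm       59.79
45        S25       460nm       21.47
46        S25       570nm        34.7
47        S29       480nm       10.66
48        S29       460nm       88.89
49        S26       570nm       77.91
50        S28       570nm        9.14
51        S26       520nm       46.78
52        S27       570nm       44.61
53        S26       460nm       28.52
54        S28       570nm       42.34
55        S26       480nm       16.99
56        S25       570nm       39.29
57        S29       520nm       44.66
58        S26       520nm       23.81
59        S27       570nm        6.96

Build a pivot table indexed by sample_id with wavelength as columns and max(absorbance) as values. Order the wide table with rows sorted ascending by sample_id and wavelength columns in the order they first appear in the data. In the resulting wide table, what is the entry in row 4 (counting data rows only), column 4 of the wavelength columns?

With rows sorted ascending by sample_id, row 4 is sample_id=S28. wavelength columns in first-appearance order: 460nm, 480nm, 520nm, 570nm; column 4 is 570nm.
Long rows with sample_id=S28, wavelength=570nm: max(53.32, 9.14, 42.34) = 53.32.

53.32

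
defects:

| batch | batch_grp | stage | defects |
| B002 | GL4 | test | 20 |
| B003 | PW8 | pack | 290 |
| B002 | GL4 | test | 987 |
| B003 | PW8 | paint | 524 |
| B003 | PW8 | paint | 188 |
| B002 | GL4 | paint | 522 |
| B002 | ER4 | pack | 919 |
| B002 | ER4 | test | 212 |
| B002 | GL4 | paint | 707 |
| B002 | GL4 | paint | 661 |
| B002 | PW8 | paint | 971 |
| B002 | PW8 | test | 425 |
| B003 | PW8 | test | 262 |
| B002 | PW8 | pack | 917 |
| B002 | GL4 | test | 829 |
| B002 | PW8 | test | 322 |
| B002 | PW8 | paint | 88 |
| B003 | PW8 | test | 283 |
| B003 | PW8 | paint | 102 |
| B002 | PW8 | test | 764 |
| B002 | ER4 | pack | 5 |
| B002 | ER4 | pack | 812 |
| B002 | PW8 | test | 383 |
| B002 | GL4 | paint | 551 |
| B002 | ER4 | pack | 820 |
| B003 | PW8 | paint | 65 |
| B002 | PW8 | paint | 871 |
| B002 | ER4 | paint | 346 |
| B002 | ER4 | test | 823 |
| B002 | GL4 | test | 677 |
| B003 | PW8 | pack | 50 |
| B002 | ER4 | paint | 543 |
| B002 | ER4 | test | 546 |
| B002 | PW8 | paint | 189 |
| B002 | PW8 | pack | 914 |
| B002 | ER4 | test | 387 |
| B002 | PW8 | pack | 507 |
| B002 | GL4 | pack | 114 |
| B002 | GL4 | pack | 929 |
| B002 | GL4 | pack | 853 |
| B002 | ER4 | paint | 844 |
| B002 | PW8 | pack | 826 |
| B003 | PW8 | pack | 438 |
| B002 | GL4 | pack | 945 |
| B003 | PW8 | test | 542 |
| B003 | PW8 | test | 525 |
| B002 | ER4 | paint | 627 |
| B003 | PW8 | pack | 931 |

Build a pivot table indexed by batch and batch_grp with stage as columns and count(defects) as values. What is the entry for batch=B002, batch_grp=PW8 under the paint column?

4

Rows with batch=B002, batch_grp=PW8 and stage=paint: defects values are 971, 88, 871, 189.
4 rows match — count = 4.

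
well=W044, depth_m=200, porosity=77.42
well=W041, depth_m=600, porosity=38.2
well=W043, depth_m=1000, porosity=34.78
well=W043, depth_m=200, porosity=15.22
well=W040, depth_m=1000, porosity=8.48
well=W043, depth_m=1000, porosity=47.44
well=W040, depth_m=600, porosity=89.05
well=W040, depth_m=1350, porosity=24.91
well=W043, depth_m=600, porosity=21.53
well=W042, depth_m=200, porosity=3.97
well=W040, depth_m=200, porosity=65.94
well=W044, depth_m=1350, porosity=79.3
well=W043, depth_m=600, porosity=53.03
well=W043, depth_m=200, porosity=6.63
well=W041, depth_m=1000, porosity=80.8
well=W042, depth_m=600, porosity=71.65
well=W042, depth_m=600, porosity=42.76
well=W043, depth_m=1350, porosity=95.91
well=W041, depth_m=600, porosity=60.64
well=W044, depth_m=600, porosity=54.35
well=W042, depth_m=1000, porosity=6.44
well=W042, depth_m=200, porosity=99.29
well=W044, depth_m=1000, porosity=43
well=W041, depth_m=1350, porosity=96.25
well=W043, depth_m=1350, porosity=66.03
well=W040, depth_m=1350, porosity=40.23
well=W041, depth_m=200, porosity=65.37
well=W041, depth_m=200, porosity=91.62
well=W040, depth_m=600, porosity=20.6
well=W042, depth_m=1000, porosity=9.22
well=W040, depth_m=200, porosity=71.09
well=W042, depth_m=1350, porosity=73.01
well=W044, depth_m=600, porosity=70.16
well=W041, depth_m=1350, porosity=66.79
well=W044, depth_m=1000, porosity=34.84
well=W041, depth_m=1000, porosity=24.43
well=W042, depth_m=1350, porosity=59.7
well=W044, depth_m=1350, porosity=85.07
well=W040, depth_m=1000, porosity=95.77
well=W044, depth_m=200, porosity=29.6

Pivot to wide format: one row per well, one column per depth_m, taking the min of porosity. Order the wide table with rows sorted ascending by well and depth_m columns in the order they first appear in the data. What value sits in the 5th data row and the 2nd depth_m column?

With rows sorted ascending by well, row 5 is well=W044. depth_m columns in first-appearance order: 200, 600, 1000, 1350; column 2 is 600.
Long rows with well=W044, depth_m=600: min(54.35, 70.16) = 54.35.

54.35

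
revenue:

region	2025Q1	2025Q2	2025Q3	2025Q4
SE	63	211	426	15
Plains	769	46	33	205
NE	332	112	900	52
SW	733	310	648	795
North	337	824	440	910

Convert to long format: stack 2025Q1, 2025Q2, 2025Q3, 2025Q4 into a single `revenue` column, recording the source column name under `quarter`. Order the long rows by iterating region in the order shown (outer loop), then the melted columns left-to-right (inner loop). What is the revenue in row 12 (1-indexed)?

20 rows total (5 × 4). Row 12: index ⌊(12-1)/4⌋ = 2 into region → NE; (12-1) mod 4 = 3 into the melted columns → 2025Q4.
So row 12 is (NE, 2025Q4, 52); revenue = 52.

52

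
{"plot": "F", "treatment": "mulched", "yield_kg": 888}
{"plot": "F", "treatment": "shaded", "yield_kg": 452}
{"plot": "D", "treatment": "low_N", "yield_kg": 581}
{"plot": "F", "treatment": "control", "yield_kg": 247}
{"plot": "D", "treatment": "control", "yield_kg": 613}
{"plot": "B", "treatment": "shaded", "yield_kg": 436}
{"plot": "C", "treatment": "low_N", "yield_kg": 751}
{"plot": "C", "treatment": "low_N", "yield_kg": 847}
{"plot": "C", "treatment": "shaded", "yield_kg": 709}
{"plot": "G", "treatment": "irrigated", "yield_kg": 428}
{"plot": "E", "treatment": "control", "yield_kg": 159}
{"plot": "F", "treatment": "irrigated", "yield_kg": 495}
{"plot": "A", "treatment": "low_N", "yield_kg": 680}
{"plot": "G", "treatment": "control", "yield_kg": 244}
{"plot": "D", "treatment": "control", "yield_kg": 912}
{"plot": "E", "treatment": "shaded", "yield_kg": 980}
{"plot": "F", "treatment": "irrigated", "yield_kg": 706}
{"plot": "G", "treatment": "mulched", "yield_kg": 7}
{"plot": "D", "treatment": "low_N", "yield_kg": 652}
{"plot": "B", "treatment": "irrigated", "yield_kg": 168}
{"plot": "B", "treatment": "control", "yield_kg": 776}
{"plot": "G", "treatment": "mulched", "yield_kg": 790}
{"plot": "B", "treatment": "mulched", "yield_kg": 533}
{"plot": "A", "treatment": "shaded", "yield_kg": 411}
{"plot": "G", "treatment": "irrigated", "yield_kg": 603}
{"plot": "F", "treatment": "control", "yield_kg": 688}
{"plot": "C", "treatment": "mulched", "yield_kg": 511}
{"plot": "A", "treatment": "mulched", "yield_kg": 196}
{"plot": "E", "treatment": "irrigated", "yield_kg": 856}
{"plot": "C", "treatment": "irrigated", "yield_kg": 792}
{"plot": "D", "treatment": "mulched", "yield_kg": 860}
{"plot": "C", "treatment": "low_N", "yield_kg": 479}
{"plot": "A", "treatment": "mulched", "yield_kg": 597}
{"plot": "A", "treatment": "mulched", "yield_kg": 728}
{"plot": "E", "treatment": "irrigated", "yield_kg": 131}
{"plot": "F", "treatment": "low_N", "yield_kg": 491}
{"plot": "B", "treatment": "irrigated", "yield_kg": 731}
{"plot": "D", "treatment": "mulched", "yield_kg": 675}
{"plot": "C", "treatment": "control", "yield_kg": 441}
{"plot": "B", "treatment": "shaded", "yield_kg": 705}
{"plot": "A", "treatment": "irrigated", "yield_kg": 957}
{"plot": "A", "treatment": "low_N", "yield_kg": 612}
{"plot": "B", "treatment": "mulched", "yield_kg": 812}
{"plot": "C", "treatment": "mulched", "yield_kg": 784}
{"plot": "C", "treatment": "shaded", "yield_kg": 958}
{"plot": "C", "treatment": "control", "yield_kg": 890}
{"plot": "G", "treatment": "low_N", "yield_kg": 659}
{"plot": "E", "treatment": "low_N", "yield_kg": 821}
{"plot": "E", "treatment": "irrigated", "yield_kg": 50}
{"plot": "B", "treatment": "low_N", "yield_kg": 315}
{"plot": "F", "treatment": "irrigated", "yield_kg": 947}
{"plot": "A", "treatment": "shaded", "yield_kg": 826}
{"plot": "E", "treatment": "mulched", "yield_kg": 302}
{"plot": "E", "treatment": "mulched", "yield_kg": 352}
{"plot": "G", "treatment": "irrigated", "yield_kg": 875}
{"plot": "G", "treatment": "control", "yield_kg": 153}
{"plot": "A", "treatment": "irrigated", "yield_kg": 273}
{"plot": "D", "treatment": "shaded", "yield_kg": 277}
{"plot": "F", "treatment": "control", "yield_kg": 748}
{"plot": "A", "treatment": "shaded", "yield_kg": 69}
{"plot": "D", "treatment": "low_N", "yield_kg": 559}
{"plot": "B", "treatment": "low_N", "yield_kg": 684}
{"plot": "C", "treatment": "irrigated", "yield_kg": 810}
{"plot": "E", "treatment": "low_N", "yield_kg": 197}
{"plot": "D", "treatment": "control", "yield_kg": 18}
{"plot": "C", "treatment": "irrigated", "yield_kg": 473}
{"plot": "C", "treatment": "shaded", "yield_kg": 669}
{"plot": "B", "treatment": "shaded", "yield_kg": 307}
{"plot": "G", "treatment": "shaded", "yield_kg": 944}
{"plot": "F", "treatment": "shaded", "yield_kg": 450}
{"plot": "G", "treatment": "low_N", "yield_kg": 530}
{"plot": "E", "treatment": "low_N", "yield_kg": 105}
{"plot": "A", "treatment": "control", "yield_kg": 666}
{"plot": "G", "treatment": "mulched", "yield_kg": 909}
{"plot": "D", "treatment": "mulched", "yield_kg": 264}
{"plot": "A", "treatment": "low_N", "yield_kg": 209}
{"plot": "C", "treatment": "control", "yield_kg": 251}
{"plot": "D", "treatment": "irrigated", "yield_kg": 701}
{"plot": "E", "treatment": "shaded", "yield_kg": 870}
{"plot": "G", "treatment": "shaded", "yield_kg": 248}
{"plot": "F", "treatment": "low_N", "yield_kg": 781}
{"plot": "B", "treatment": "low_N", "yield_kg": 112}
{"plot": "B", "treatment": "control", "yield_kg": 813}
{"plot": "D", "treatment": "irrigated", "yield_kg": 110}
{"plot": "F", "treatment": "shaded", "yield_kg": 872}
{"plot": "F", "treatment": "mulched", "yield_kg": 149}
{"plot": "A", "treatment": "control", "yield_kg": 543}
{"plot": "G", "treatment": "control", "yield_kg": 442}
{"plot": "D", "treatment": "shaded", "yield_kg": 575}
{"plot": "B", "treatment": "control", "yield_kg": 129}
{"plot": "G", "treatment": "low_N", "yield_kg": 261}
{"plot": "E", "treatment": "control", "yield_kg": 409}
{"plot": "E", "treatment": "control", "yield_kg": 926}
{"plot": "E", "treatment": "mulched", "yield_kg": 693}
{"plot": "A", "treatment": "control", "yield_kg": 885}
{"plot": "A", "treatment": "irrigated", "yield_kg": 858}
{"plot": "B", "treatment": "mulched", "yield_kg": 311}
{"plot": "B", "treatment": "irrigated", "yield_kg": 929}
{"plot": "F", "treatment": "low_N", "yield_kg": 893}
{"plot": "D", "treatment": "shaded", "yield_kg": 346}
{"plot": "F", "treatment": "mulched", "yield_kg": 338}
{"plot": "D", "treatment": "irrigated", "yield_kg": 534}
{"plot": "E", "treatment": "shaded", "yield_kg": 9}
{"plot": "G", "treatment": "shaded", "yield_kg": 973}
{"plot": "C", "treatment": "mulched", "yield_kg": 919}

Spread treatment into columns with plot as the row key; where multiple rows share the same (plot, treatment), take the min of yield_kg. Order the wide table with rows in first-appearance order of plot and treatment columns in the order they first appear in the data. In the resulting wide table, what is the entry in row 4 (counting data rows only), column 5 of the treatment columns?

With rows in first-appearance order of plot, row 4 is plot=C. treatment columns in first-appearance order: mulched, shaded, low_N, control, irrigated; column 5 is irrigated.
Long rows with plot=C, treatment=irrigated: min(792, 810, 473) = 473.

473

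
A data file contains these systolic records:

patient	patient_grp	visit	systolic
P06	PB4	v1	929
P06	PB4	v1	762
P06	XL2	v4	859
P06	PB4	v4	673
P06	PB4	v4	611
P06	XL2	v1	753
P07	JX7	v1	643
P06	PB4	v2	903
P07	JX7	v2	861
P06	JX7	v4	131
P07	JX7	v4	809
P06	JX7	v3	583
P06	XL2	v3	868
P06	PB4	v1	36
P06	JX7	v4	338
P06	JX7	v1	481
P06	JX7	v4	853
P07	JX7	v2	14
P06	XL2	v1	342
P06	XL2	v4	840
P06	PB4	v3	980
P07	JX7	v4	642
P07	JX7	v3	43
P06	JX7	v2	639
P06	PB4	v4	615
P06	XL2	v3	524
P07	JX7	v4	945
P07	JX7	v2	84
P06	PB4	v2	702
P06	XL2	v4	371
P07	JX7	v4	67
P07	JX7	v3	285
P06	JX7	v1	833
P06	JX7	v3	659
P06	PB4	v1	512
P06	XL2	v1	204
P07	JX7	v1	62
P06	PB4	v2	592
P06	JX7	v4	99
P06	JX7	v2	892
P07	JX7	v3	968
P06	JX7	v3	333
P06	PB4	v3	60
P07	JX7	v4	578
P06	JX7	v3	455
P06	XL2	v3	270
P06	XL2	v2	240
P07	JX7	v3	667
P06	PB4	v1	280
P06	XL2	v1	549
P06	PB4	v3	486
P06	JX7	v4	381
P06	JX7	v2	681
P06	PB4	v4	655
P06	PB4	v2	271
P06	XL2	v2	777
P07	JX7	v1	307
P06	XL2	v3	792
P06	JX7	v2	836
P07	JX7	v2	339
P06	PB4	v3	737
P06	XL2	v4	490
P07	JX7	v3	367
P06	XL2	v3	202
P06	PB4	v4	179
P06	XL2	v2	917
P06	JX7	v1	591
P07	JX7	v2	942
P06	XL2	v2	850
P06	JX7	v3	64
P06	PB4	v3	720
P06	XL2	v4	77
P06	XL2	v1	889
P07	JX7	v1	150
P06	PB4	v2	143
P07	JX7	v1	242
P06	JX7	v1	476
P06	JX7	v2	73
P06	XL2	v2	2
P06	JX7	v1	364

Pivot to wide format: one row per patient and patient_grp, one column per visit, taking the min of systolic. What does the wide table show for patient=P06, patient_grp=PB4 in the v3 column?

Rows with patient=P06, patient_grp=PB4 and visit=v3: systolic values are 980, 60, 486, 737, 720.
min(980, 60, 486, 737, 720) = 60.

60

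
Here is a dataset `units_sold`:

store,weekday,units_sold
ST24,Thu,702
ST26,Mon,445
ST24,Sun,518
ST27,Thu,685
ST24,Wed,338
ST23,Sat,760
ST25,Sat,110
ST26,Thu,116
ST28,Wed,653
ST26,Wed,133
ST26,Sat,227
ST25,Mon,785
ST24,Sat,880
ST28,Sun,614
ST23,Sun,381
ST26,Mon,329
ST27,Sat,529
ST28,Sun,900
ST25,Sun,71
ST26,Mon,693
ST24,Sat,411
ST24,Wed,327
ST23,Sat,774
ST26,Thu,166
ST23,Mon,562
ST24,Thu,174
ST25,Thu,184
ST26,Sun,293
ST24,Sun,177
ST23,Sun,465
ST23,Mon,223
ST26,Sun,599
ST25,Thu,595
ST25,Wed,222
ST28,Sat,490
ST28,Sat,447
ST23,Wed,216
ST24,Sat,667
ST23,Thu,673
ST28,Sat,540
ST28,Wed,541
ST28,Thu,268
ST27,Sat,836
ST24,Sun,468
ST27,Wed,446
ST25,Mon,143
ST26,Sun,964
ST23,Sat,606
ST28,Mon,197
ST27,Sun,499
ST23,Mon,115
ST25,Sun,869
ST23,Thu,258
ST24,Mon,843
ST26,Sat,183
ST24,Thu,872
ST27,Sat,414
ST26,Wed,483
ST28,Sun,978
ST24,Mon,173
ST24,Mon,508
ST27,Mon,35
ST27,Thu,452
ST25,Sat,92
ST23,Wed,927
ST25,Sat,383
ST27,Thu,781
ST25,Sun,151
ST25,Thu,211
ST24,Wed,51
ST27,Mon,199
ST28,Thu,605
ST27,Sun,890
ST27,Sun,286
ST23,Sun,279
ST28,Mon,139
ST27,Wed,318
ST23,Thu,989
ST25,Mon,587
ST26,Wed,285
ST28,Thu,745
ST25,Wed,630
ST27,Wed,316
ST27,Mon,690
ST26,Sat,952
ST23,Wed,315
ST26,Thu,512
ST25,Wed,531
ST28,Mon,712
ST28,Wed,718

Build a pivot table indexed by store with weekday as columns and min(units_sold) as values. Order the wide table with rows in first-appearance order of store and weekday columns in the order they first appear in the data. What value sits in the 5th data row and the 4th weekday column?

With rows in first-appearance order of store, row 5 is store=ST25. weekday columns in first-appearance order: Thu, Mon, Sun, Wed, Sat; column 4 is Wed.
Long rows with store=ST25, weekday=Wed: min(222, 630, 531) = 222.

222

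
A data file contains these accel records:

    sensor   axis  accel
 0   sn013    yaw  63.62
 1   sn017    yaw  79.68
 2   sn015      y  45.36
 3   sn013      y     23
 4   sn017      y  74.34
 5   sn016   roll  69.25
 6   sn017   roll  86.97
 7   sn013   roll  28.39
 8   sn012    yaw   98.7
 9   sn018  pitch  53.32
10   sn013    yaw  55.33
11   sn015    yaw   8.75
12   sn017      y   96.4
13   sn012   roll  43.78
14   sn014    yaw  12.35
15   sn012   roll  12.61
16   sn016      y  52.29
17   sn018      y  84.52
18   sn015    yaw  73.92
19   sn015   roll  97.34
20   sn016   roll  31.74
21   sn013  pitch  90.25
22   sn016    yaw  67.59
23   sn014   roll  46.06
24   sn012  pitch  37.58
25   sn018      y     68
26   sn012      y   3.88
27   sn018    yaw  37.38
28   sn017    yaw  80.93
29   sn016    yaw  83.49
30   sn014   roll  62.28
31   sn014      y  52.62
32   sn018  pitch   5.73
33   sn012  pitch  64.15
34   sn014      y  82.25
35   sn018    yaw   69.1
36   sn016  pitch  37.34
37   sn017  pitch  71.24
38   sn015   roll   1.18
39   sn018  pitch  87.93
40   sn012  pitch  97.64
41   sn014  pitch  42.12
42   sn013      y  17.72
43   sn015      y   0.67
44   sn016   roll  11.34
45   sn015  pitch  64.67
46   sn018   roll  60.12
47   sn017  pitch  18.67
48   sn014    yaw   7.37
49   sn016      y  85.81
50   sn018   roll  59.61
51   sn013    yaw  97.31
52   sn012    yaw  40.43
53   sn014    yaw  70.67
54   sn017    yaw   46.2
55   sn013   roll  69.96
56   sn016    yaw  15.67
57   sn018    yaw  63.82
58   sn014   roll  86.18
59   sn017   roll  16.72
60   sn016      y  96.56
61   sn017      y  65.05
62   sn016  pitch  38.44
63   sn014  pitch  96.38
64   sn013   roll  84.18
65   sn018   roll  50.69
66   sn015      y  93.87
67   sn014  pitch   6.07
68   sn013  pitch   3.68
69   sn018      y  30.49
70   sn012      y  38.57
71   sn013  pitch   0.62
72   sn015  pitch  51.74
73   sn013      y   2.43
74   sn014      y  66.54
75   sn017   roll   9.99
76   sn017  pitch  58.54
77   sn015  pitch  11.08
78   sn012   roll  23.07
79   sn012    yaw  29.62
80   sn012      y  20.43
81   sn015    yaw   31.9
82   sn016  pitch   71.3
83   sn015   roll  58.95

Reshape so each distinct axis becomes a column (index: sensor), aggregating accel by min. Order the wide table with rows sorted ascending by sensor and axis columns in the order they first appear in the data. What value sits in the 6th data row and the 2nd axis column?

With rows sorted ascending by sensor, row 6 is sensor=sn017. axis columns in first-appearance order: yaw, y, roll, pitch; column 2 is y.
Long rows with sensor=sn017, axis=y: min(74.34, 96.4, 65.05) = 65.05.

65.05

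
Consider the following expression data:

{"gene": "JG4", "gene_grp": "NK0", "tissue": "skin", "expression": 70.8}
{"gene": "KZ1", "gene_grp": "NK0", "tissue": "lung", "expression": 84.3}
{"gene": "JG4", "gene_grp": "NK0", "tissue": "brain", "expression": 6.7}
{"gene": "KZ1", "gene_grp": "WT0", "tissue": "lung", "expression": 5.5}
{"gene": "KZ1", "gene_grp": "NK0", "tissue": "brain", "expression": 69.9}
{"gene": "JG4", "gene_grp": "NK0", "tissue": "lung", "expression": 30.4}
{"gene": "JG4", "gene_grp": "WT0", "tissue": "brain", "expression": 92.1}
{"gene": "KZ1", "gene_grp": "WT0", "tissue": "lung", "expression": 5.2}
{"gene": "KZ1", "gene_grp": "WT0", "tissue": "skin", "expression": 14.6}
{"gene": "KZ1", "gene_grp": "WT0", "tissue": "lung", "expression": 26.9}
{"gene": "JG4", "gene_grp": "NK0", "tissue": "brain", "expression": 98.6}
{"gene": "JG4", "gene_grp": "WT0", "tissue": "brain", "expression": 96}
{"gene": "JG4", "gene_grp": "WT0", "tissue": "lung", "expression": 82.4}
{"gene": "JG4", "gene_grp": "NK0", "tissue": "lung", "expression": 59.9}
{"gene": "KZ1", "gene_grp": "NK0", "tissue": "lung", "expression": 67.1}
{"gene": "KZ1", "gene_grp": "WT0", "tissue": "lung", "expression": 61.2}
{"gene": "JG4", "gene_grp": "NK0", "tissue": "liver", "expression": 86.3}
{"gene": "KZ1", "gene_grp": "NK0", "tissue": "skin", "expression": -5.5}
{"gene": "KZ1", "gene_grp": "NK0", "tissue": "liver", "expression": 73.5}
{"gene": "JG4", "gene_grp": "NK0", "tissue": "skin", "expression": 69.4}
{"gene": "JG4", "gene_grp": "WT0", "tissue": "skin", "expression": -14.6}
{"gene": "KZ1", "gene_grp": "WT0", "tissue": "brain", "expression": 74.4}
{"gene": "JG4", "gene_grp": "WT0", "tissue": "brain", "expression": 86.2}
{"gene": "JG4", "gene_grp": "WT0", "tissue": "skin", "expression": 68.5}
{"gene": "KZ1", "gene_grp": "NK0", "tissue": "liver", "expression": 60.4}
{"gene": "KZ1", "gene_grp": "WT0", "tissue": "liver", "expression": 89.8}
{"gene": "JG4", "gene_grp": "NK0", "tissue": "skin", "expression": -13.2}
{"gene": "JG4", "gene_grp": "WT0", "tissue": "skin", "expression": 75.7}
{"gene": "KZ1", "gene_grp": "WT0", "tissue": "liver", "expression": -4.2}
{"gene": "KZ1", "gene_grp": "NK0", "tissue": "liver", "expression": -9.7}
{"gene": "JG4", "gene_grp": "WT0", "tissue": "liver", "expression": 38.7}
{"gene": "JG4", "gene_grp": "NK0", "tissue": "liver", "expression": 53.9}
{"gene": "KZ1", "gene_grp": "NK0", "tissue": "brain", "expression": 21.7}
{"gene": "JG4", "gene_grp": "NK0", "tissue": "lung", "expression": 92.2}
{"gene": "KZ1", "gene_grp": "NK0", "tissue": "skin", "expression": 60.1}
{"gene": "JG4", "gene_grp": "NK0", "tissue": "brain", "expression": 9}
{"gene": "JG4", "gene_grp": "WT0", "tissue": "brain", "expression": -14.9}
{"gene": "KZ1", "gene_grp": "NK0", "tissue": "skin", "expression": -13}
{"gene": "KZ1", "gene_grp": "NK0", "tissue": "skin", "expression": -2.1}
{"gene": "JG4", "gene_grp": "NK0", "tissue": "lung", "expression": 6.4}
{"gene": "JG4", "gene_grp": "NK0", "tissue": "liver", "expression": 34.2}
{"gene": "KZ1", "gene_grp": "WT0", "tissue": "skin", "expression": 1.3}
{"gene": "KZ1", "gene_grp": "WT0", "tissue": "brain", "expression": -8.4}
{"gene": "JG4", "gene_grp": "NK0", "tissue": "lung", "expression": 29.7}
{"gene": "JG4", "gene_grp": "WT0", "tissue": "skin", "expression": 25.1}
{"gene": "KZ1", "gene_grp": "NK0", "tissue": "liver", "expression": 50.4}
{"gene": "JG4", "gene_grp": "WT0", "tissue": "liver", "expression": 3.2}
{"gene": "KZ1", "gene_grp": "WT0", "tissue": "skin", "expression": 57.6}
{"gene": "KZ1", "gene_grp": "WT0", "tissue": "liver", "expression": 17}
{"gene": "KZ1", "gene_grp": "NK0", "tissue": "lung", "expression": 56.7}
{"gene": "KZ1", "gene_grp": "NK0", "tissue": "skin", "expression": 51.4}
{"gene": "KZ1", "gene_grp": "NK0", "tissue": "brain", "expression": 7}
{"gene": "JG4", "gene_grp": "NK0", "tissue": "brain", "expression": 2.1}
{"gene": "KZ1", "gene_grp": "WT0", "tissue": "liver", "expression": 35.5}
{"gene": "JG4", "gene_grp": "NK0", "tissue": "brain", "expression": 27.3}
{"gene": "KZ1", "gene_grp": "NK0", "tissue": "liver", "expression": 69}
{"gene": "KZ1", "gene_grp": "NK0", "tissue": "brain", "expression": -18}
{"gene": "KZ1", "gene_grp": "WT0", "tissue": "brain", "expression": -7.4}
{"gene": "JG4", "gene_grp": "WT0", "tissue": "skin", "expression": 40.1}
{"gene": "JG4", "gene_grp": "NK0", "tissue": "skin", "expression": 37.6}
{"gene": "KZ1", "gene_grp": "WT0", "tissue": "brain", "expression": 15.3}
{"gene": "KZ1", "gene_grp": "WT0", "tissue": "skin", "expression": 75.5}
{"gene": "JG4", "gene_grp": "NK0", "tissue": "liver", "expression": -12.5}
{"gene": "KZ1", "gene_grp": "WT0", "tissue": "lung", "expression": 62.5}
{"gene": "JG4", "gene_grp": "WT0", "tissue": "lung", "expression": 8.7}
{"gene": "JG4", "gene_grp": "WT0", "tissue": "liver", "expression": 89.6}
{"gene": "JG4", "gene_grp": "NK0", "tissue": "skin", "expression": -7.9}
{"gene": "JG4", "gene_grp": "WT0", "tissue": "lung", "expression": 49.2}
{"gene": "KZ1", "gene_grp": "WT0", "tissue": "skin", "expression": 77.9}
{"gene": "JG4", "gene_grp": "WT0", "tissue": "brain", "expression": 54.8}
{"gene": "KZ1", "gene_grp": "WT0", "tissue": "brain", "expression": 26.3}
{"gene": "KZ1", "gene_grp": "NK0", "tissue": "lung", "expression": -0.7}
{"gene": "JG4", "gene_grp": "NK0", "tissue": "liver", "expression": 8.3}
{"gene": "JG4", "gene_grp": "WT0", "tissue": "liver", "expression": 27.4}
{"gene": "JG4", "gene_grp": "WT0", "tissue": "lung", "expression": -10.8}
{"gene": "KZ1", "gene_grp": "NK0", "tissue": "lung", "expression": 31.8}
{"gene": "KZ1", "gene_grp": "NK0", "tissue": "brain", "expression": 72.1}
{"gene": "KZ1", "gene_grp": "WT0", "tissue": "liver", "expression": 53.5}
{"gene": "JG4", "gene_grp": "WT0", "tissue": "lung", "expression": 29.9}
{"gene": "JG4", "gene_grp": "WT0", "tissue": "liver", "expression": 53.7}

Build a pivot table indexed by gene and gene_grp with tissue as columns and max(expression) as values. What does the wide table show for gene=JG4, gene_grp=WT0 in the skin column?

75.7

Rows with gene=JG4, gene_grp=WT0 and tissue=skin: expression values are -14.6, 68.5, 75.7, 25.1, 40.1.
max(-14.6, 68.5, 75.7, 25.1, 40.1) = 75.7.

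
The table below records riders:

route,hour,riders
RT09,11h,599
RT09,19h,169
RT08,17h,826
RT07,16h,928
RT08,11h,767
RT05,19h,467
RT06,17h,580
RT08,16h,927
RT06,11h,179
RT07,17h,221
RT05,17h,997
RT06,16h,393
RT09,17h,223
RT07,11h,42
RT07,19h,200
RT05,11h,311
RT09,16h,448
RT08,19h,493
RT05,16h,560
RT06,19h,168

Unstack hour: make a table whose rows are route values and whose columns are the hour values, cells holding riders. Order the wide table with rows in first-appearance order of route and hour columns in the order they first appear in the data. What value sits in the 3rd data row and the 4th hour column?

928

With rows in first-appearance order of route, row 3 is route=RT07. hour columns in first-appearance order: 11h, 19h, 17h, 16h; column 4 is 16h.
Long rows with route=RT07, hour=16h: riders = 928.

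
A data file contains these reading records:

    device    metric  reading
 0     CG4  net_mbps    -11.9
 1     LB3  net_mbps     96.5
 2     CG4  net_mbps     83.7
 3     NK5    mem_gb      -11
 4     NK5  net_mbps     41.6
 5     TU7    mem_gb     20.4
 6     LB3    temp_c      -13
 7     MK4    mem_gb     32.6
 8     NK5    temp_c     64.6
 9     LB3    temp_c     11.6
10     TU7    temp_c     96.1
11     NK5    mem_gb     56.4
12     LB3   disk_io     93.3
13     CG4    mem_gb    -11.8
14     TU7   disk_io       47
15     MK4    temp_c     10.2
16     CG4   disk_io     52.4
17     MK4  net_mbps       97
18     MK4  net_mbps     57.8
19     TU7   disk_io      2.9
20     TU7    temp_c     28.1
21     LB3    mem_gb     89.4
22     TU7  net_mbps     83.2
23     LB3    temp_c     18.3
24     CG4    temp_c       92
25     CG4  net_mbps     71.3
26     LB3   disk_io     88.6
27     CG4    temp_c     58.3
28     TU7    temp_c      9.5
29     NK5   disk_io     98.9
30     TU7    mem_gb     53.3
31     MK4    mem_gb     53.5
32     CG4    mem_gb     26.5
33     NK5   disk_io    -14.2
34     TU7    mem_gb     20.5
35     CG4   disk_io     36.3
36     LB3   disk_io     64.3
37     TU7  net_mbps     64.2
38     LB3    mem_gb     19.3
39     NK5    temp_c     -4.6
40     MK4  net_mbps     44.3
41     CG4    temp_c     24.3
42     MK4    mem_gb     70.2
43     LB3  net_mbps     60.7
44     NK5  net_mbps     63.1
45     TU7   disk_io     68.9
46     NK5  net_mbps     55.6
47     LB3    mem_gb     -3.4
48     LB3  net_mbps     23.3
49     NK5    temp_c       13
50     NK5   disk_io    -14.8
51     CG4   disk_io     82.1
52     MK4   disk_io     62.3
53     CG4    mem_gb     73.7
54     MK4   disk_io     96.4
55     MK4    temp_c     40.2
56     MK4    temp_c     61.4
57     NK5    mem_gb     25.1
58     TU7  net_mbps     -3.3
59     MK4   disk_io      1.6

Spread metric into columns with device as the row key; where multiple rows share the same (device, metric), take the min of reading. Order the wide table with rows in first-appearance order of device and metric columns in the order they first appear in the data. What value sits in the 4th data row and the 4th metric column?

With rows in first-appearance order of device, row 4 is device=TU7. metric columns in first-appearance order: net_mbps, mem_gb, temp_c, disk_io; column 4 is disk_io.
Long rows with device=TU7, metric=disk_io: min(47, 2.9, 68.9) = 2.9.

2.9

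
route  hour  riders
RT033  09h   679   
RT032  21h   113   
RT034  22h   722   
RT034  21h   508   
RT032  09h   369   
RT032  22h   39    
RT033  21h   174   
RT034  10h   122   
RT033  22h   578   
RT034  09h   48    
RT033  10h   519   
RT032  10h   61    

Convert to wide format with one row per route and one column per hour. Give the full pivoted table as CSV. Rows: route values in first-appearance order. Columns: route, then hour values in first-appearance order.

Columns: route plus the 4 distinct hour values (09h, 21h, 22h, 10h).
For example, row RT033 column 09h takes riders=679 from the long row (RT033, 09h).

route,09h,21h,22h,10h
RT033,679,174,578,519
RT032,369,113,39,61
RT034,48,508,722,122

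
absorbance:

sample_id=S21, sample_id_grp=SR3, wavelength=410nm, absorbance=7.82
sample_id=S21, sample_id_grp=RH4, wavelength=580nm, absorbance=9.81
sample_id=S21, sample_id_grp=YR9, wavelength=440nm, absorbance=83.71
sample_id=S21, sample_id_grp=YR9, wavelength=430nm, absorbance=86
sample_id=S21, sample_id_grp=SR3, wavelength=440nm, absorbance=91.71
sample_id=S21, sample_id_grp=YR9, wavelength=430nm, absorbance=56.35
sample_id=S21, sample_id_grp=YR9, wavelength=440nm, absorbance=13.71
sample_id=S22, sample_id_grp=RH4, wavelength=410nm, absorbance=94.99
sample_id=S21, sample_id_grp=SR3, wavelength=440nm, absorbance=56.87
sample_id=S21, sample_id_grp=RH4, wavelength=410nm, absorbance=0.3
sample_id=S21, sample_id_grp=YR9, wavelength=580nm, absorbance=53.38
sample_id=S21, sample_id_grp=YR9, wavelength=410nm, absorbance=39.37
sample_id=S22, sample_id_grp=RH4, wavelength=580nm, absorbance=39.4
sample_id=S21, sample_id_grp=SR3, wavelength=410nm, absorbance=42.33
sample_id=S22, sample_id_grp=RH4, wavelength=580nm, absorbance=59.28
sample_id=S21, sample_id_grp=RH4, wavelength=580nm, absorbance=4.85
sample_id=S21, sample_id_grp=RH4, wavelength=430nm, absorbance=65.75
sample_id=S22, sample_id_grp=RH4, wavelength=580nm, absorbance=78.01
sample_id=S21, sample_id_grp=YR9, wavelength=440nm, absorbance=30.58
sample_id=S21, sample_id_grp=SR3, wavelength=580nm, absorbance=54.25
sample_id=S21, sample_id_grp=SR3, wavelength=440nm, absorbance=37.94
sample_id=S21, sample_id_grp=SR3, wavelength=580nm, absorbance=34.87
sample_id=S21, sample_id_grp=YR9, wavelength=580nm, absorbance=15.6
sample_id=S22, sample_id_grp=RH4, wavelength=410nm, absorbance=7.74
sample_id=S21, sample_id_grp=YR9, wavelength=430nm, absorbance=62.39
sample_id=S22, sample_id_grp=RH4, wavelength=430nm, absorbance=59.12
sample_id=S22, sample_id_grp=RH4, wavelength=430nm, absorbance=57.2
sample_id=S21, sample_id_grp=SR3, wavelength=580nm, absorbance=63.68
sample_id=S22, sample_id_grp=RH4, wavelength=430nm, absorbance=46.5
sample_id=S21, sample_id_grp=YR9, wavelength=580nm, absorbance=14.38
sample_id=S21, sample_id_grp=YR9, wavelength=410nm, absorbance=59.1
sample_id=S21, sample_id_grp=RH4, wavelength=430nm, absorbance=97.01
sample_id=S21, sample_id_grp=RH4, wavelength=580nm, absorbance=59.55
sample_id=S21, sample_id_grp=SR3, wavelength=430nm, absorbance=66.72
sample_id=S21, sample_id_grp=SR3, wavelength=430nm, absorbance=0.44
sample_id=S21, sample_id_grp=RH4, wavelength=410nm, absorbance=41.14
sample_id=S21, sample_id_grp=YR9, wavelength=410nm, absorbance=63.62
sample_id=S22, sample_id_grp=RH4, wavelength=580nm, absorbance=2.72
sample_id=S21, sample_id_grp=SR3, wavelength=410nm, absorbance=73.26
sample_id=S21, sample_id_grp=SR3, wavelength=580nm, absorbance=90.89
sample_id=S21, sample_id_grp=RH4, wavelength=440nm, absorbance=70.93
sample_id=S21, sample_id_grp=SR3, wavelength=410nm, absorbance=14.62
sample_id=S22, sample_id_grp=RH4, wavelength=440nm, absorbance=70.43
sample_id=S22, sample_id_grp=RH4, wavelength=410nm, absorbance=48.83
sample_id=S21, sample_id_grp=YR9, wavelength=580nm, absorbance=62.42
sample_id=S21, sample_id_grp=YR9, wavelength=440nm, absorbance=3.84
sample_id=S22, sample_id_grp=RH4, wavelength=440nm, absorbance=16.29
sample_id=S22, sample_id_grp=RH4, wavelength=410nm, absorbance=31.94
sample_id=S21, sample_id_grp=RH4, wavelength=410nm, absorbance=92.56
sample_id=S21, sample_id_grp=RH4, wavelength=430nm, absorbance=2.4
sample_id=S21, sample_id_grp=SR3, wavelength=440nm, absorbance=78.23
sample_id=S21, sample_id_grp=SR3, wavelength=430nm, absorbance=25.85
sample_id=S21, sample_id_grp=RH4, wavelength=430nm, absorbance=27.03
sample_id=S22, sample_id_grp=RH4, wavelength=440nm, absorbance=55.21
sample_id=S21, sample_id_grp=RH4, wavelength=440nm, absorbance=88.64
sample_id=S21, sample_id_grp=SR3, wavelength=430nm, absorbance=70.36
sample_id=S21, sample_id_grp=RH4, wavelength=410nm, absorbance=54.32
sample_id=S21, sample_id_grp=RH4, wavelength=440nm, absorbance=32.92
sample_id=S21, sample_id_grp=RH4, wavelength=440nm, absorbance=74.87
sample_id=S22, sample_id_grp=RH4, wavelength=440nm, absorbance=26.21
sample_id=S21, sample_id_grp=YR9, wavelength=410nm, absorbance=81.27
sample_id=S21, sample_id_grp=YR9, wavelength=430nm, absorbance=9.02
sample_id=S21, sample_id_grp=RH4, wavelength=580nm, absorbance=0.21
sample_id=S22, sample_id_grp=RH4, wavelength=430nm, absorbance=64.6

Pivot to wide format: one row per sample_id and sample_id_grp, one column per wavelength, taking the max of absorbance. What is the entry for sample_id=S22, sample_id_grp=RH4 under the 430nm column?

Rows with sample_id=S22, sample_id_grp=RH4 and wavelength=430nm: absorbance values are 59.12, 57.2, 46.5, 64.6.
max(59.12, 57.2, 46.5, 64.6) = 64.6.

64.6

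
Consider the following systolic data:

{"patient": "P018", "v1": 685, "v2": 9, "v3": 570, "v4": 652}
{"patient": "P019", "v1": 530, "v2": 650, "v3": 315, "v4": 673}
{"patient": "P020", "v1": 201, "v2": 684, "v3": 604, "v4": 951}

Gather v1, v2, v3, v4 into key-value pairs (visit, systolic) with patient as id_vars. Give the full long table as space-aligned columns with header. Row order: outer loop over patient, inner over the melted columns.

patient  visit  systolic
P018     v1     685     
P018     v2     9       
P018     v3     570     
P018     v4     652     
P019     v1     530     
P019     v2     650     
P019     v3     315     
P019     v4     673     
P020     v1     201     
P020     v2     684     
P020     v3     604     
P020     v4     951     

Each (patient, column) pair becomes one row: 3 × 4 = 12 rows.
For example, (P018, v1) → systolic=685.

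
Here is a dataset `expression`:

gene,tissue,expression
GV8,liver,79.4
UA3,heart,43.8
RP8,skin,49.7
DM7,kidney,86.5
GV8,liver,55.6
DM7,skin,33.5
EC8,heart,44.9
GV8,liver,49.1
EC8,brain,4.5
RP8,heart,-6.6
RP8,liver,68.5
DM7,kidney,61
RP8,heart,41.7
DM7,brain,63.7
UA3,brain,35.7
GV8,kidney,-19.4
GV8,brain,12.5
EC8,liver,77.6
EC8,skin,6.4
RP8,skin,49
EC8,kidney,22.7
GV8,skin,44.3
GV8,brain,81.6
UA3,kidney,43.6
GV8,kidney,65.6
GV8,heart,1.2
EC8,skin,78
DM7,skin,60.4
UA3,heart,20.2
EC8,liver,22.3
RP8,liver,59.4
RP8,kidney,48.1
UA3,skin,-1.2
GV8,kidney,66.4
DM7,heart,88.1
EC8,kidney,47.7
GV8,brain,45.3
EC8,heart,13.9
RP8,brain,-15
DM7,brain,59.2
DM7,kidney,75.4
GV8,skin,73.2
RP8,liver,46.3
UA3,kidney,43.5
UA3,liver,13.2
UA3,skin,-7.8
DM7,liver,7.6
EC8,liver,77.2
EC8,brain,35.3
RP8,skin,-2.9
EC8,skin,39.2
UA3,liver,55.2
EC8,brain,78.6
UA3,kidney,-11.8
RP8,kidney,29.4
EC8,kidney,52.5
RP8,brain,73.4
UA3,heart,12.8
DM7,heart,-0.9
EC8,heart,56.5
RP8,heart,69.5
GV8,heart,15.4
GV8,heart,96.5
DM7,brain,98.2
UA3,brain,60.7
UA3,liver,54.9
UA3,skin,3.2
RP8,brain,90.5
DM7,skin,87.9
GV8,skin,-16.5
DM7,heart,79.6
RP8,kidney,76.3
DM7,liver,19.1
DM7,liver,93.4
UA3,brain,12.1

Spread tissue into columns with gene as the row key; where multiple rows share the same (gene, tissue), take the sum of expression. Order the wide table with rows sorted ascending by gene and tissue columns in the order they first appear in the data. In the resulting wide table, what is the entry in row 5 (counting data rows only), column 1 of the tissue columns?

123.3

With rows sorted ascending by gene, row 5 is gene=UA3. tissue columns in first-appearance order: liver, heart, skin, kidney, brain; column 1 is liver.
Long rows with gene=UA3, tissue=liver: 13.2 + 55.2 + 54.9 = 123.3.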